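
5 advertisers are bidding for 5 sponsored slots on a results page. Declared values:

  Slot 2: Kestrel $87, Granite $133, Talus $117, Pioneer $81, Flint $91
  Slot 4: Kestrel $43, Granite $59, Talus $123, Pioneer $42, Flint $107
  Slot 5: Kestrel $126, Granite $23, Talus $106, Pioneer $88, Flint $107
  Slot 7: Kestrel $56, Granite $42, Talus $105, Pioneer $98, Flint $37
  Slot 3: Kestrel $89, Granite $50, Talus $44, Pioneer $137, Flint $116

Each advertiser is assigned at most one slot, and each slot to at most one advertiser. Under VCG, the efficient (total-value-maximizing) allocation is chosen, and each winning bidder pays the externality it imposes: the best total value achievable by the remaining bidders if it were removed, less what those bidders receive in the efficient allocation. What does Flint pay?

Efficient allocation: Kestrel→Slot 5 ($126), Granite→Slot 2 ($133), Talus→Slot 7 ($105), Pioneer→Slot 3 ($137), Flint→Slot 4 ($107); total welfare W = $608.
Flint receives Slot 4 at value $107, so the others get W − 107 = $501.
Without Flint: best allocation of the remaining 4 bidders over all 5 slots is Kestrel→Slot 5 ($126), Granite→Slot 2 ($133), Talus→Slot 4 ($123), Pioneer→Slot 3 ($137), total $519.
VCG payment = (others' best without Flint) − (others' welfare with Flint) = 519 − 501 = $18.

Flint pays $18.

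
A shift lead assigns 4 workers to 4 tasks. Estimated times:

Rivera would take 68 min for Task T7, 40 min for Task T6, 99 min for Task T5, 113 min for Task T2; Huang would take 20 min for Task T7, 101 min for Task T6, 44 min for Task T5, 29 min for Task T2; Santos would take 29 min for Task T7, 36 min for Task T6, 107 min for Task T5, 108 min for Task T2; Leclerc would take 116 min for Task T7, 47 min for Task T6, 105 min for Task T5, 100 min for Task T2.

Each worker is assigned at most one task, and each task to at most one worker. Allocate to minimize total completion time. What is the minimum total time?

Optimal: Rivera→Task T6 (40 min), Huang→Task T2 (29 min), Santos→Task T7 (29 min), Leclerc→Task T5 (105 min) — total 40+29+29+105 = 203 min.
Min-entry greedy (repeatedly take the single cheapest remaining cell) gives 255 min, worse by 52.
Next-best assignment: Rivera→Task T5, Huang→Task T2, Santos→Task T7, Leclerc→Task T6 = 204 min.
No other one-to-one assignment undercuts 203 min.

Minimum total: 203 min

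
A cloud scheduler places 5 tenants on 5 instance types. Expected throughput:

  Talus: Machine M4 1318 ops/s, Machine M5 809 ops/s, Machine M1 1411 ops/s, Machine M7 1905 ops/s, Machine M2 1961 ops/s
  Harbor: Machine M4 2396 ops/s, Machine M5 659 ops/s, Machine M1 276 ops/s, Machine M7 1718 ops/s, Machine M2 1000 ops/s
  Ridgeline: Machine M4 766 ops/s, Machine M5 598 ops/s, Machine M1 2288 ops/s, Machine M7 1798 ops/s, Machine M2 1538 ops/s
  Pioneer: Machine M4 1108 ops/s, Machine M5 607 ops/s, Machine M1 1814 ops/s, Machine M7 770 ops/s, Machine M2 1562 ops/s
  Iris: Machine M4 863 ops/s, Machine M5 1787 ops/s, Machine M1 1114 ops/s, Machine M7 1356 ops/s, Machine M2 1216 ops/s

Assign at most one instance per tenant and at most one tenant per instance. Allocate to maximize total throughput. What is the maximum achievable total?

Maximum total: 9938 ops/s

Optimal: Talus→Machine M7 (1905 ops/s), Harbor→Machine M4 (2396 ops/s), Ridgeline→Machine M1 (2288 ops/s), Pioneer→Machine M2 (1562 ops/s), Iris→Machine M5 (1787 ops/s) — total 1905+2396+2288+1562+1787 = 9938 ops/s.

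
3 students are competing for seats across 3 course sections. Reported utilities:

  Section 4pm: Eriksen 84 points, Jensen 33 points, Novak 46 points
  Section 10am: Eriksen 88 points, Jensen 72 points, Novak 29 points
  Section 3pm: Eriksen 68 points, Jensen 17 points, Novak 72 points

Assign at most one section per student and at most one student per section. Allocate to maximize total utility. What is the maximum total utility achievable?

This is the linear assignment problem.
Optimal: Eriksen→Section 4pm (84 points), Jensen→Section 10am (72 points), Novak→Section 3pm (72 points) — total 84+72+72 = 228 points.
Row-greedy (each student in turn takes its best remaining section) gives 193 points, worse by 35.
Next-best assignment: Eriksen→Section 10am, Jensen→Section 4pm, Novak→Section 3pm = 193 points.
Swapping Eriksen↔Novak (Eriksen→Section 3pm 68 points, Novak→Section 4pm 46 points) loses 42.
No other one-to-one assignment exceeds 228 points.

Max total: 228 points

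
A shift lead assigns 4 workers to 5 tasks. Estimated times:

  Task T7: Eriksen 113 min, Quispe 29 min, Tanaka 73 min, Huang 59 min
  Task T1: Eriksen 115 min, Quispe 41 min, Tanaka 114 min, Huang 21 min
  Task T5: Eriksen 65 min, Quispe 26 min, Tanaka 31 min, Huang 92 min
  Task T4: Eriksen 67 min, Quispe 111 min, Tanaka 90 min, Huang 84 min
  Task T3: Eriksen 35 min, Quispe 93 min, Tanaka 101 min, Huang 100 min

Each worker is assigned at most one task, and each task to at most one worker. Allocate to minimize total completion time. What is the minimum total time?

Optimal: Eriksen→Task T3 (35 min), Quispe→Task T7 (29 min), Tanaka→Task T5 (31 min), Huang→Task T1 (21 min) — total 35+29+31+21 = 116 min.
Column-greedy (each task in turn goes to its cheapest remaining worker) gives 148 min, worse by 32.
Next-best assignment: Eriksen→Task T4, Quispe→Task T7, Tanaka→Task T5, Huang→Task T1 = 148 min.

Min total: 116 min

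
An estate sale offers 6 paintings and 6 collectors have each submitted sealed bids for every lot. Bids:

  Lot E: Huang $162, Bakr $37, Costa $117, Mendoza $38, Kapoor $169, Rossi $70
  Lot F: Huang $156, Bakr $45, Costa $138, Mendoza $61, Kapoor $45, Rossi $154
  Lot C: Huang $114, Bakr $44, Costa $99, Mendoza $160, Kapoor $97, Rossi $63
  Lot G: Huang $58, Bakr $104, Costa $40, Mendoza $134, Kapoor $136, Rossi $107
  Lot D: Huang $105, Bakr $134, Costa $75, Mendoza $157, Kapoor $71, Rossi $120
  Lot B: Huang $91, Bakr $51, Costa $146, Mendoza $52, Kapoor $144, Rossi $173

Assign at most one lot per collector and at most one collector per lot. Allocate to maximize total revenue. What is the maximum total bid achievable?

Max total: $903

Optimal: Huang→Lot E ($162), Bakr→Lot D ($134), Costa→Lot F ($138), Mendoza→Lot C ($160), Kapoor→Lot G ($136), Rossi→Lot B ($173) — total 162+134+138+160+136+173 = $903.
Max-entry greedy (repeatedly take the single best remaining cell) gives $832, worse by 71.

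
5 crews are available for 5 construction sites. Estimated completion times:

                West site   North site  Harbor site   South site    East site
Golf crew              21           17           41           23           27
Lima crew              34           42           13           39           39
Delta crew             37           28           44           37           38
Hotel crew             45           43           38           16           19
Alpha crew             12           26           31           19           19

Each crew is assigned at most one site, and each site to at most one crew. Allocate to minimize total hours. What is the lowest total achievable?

Optimal: Golf crew→South site (23 hours), Lima crew→Harbor site (13 hours), Delta crew→North site (28 hours), Hotel crew→East site (19 hours), Alpha crew→West site (12 hours) — total 23+13+28+19+12 = 95 hours.
Min-entry greedy (repeatedly take the single cheapest remaining cell) gives 96 hours, worse by 1.
No other one-to-one assignment undercuts 95 hours.

Min total: 95 hours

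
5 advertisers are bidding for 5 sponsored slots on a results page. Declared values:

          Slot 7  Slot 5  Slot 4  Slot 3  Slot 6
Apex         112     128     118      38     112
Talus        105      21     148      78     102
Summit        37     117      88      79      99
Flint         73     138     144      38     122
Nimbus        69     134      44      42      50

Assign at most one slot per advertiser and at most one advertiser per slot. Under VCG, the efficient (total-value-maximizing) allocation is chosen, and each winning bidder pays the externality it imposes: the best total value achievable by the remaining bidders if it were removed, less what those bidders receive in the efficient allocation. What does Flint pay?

Efficient allocation: Apex→Slot 7 ($112), Talus→Slot 4 ($148), Summit→Slot 3 ($79), Flint→Slot 6 ($122), Nimbus→Slot 5 ($134); total welfare W = $595.
Flint receives Slot 6 at value $122, so the others get W − 122 = $473.
Without Flint: best allocation of the remaining 4 bidders over all 5 slots is Apex→Slot 7 ($112), Talus→Slot 4 ($148), Summit→Slot 6 ($99), Nimbus→Slot 5 ($134), total $493.
VCG payment = (others' best without Flint) − (others' welfare with Flint) = 493 − 473 = $20.

Flint pays $20.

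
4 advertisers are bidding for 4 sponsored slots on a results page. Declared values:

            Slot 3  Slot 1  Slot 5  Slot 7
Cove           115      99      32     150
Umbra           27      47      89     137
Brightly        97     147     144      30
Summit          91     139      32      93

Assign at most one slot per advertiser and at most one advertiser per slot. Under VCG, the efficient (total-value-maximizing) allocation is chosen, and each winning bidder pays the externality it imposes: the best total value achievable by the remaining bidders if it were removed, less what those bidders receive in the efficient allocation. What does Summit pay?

Efficient allocation: Cove→Slot 3 ($115), Umbra→Slot 7 ($137), Brightly→Slot 5 ($144), Summit→Slot 1 ($139); total welfare W = $535.
Summit receives Slot 1 at value $139, so the others get W − 139 = $396.
Without Summit: best allocation of the remaining 3 bidders over all 4 slots is Cove→Slot 3 ($115), Umbra→Slot 7 ($137), Brightly→Slot 1 ($147), total $399.
VCG payment = (others' best without Summit) − (others' welfare with Summit) = 399 − 396 = $3.

Summit pays $3.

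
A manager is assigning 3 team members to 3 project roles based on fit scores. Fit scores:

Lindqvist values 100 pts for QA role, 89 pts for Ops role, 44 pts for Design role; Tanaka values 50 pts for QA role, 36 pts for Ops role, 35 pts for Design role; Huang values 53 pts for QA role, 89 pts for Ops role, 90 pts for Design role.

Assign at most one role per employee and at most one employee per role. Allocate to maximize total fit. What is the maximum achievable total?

Maximum total: 229 pts

This is the linear assignment problem.
Optimal: Lindqvist→Ops role (89 pts), Tanaka→QA role (50 pts), Huang→Design role (90 pts) — total 89+50+90 = 229 pts.
Max-entry greedy (repeatedly take the single best remaining cell) gives 226 pts, worse by 3.
Next-best assignment: Lindqvist→QA role, Tanaka→Ops role, Huang→Design role = 226 pts.
Swapping Huang↔Lindqvist (Huang→Ops role 89 pts, Lindqvist→Design role 44 pts) loses 46.
No other one-to-one assignment exceeds 229 pts.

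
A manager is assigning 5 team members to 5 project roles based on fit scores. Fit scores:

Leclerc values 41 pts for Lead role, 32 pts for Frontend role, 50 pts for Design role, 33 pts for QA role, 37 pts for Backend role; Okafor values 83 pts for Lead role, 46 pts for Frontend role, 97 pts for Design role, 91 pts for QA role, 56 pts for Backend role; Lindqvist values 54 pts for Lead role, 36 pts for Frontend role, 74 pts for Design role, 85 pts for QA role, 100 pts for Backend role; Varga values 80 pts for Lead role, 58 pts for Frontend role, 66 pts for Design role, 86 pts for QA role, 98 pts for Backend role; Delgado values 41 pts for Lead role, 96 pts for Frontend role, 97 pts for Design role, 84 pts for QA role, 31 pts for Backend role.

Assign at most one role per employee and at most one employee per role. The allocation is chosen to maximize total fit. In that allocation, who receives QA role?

Varga receives QA role.

Optimal: Leclerc→Lead role (41 pts), Okafor→Design role (97 pts), Lindqvist→Backend role (100 pts), Varga→QA role (86 pts), Delgado→Frontend role (96 pts) — total 41+97+100+86+96 = 420 pts.
Row-greedy (each employee in turn takes its best remaining role) gives 417 pts, worse by 3.
Every other assignment is strictly worse.
Varga's own top role is Backend role (98 pts), but forcing Varga→Backend role and reassigning the rest optimally gives only 417 pts — worse by 3.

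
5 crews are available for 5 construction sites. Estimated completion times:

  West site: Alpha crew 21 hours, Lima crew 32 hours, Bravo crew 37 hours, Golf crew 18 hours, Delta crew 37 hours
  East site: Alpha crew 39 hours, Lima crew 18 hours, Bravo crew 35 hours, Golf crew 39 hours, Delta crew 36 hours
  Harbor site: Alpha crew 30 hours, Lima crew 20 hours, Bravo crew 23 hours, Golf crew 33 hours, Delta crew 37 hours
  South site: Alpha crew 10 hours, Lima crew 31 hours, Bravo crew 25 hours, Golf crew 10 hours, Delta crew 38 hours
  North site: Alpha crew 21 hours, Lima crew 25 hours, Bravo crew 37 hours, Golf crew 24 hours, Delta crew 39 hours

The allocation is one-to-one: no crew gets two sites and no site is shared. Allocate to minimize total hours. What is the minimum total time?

Optimal: Alpha crew→South site (10 hours), Lima crew→East site (18 hours), Bravo crew→Harbor site (23 hours), Golf crew→West site (18 hours), Delta crew→North site (39 hours) — total 10+18+23+18+39 = 108 hours.
Checked against all permutations: 108 hours is optimal.

Min total: 108 hours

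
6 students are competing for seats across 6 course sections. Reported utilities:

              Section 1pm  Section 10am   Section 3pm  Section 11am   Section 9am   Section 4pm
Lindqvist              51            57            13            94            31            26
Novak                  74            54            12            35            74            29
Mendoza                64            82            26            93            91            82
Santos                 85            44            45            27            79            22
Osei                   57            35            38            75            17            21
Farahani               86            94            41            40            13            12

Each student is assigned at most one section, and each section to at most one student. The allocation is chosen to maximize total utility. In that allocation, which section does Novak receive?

Optimal: Lindqvist→Section 11am (94 points), Novak→Section 9am (74 points), Mendoza→Section 4pm (82 points), Santos→Section 1pm (85 points), Osei→Section 3pm (38 points), Farahani→Section 10am (94 points) — total 94+74+82+85+38+94 = 467 points.
Max-entry greedy (repeatedly take the single best remaining cell) gives 431 points, worse by 36.
Next-best assignment: Lindqvist→Section 11am, Novak→Section 1pm, Mendoza→Section 4pm, Santos→Section 9am, Osei→Section 3pm, Farahani→Section 10am = 461 points.
Swapping Novak↔Mendoza (Novak→Section 4pm 29 points, Mendoza→Section 9am 91 points) loses 36.
Every other assignment is strictly worse.
Novak's own top section is Section 1pm (74 points), but forcing Novak→Section 1pm and reassigning the rest optimally gives only 461 points — worse by 6.

Novak receives Section 9am.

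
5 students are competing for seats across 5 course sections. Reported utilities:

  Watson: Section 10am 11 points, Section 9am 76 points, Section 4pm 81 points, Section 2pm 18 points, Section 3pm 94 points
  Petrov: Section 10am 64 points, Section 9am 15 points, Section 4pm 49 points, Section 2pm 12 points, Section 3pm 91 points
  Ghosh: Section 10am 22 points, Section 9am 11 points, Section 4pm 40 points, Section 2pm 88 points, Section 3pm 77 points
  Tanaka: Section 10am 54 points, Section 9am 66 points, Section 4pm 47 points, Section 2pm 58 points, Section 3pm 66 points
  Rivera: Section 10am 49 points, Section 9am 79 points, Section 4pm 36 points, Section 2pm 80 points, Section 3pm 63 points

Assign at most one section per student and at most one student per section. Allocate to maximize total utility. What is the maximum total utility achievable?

Max total: 393 points

Optimal: Watson→Section 4pm (81 points), Petrov→Section 3pm (91 points), Ghosh→Section 2pm (88 points), Tanaka→Section 10am (54 points), Rivera→Section 9am (79 points) — total 81+91+88+54+79 = 393 points.
Row-greedy (each student in turn takes its best remaining section) gives 348 points, worse by 45.
Checked against all permutations: 393 points is optimal.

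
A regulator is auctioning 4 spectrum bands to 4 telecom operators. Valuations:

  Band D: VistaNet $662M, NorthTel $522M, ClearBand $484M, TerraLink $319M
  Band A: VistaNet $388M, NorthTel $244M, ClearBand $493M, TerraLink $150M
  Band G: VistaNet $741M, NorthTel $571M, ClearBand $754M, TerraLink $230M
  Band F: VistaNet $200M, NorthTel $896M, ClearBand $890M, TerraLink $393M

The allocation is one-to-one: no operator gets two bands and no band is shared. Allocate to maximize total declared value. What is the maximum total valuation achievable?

Treat this as an assignment problem: match each operator to one band.
Optimal: VistaNet→Band D ($662M), NorthTel→Band F ($896M), ClearBand→Band G ($754M), TerraLink→Band A ($150M) — total 662+896+754+150 = $2462M.
Swapping TerraLink↔ClearBand (TerraLink→Band G $230M, ClearBand→Band A $493M) loses 181.
No other one-to-one assignment exceeds $2462M.

Max total: $2462M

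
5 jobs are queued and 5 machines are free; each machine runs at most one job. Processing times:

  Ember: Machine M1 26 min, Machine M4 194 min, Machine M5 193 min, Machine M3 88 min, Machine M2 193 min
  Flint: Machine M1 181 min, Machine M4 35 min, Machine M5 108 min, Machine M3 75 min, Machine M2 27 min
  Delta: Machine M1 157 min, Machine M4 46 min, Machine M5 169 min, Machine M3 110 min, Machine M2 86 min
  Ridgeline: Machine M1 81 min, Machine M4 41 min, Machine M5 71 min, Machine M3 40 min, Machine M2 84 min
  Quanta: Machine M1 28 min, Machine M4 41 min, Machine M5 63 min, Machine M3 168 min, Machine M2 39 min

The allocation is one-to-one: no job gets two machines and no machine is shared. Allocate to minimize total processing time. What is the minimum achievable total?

Minimum total: 202 min

This is a one-to-one assignment (minimum-cost bipartite matching).
Optimal: Ember→Machine M1 (26 min), Flint→Machine M2 (27 min), Delta→Machine M4 (46 min), Ridgeline→Machine M3 (40 min), Quanta→Machine M5 (63 min) — total 26+27+46+40+63 = 202 min.
Column-greedy (each machine in turn goes to its cheapest remaining job) gives 250 min, worse by 48.
Swapping Flint↔Quanta (Flint→Machine M5 108 min, Quanta→Machine M2 39 min) adds 57.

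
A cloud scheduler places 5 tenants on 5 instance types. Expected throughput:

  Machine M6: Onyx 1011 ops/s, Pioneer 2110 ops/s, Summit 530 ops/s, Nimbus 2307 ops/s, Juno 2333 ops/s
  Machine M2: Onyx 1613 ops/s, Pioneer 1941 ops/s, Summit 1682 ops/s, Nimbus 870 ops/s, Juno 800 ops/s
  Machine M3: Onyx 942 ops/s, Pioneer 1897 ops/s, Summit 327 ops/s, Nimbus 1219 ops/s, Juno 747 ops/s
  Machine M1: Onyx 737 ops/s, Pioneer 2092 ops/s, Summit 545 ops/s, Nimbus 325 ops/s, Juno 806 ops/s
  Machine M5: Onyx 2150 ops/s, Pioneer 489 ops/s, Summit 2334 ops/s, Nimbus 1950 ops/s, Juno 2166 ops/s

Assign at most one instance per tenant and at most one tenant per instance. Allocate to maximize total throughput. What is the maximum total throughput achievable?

Maximum total: 9591 ops/s

Treat this as an assignment problem: match each tenant to one instance.
Optimal: Onyx→Machine M2 (1613 ops/s), Pioneer→Machine M1 (2092 ops/s), Summit→Machine M5 (2334 ops/s), Nimbus→Machine M3 (1219 ops/s), Juno→Machine M6 (2333 ops/s) — total 1613+2092+2334+1219+2333 = 9591 ops/s.
Column-greedy (each instance in turn goes to its best remaining tenant) gives 8564 ops/s, worse by 1027.
Checked against all permutations: 9591 ops/s is optimal.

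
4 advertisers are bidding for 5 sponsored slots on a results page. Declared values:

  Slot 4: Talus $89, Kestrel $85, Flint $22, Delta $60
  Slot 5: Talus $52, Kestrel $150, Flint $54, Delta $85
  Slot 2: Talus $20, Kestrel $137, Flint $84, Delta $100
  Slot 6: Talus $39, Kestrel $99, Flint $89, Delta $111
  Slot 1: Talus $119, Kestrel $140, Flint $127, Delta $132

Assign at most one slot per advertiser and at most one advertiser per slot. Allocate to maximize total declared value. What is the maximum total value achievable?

Maximum total: $477

Optimal: Talus→Slot 4 ($89), Kestrel→Slot 5 ($150), Flint→Slot 1 ($127), Delta→Slot 6 ($111) — total 89+150+127+111 = $477.
Column-greedy (each slot in turn goes to its best remaining advertiser) gives $428, worse by 49.
Swapping Delta↔Talus (Delta→Slot 4 $60, Talus→Slot 6 $39) loses 101.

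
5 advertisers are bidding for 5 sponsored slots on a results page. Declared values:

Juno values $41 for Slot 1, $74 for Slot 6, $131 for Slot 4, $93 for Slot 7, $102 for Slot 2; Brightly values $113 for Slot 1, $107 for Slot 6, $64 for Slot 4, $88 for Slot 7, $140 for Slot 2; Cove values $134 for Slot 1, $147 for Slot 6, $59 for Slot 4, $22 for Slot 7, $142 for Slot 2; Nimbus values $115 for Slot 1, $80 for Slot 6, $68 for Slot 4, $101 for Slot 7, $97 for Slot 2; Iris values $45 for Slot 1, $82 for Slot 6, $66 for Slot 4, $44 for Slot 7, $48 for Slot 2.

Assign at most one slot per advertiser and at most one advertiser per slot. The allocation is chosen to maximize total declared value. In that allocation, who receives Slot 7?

Nimbus receives Slot 7.

Optimal: Juno→Slot 4 ($131), Brightly→Slot 2 ($140), Cove→Slot 1 ($134), Nimbus→Slot 7 ($101), Iris→Slot 6 ($82) — total 131+140+134+101+82 = $588.
Row-greedy (each advertiser in turn takes its best remaining slot) gives $577, worse by 11.
Next-best assignment: Juno→Slot 4, Brightly→Slot 2, Cove→Slot 6, Nimbus→Slot 1, Iris→Slot 7 = $577.
Checked against all permutations: $588 is optimal.
Nimbus's own top slot is Slot 1 ($115), but forcing Nimbus→Slot 1 and reassigning the rest optimally gives only $577 — worse by 11.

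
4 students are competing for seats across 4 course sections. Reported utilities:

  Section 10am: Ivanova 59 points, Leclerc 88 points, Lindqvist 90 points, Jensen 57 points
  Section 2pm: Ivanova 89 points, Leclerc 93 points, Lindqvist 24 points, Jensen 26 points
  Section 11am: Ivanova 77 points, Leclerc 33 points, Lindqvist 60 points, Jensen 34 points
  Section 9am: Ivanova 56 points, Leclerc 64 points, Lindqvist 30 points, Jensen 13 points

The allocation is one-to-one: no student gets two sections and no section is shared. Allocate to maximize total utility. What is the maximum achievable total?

Max total: 277 points

This is the linear assignment problem.
Optimal: Ivanova→Section 2pm (89 points), Leclerc→Section 9am (64 points), Lindqvist→Section 10am (90 points), Jensen→Section 11am (34 points) — total 89+64+90+34 = 277 points.
Max-entry greedy (repeatedly take the single best remaining cell) gives 273 points, worse by 4.
Next-best assignment: Ivanova→Section 11am, Leclerc→Section 2pm, Lindqvist→Section 10am, Jensen→Section 9am = 273 points.
Every other assignment is strictly worse.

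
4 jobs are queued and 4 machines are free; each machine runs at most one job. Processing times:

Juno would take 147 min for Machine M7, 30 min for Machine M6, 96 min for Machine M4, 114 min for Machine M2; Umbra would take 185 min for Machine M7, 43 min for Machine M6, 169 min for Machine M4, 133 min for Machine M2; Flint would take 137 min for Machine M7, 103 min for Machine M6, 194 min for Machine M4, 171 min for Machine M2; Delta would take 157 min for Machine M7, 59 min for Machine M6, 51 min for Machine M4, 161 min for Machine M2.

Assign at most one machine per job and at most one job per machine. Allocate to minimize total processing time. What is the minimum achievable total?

Minimum total: 345 min

This is the linear assignment problem.
Optimal: Juno→Machine M2 (114 min), Umbra→Machine M6 (43 min), Flint→Machine M7 (137 min), Delta→Machine M4 (51 min) — total 114+43+137+51 = 345 min.
Min-entry greedy (repeatedly take the single cheapest remaining cell) gives 351 min, worse by 6.
Swapping Flint↔Umbra (Flint→Machine M6 103 min, Umbra→Machine M7 185 min) adds 108.
Every other assignment is strictly worse.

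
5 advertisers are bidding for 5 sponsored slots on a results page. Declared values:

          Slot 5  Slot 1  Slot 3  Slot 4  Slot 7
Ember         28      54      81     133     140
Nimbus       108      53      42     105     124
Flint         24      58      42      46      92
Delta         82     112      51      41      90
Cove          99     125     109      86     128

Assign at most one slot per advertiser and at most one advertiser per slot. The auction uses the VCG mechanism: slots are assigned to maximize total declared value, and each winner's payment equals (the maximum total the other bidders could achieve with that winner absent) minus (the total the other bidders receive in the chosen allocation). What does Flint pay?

Efficient allocation: Ember→Slot 4 ($133), Nimbus→Slot 5 ($108), Flint→Slot 7 ($92), Delta→Slot 1 ($112), Cove→Slot 3 ($109); total welfare W = $554.
Flint receives Slot 7 at value $92, so the others get W − 92 = $462.
Without Flint: best allocation of the remaining 4 bidders over all 5 slots is Ember→Slot 4 ($133), Nimbus→Slot 5 ($108), Delta→Slot 1 ($112), Cove→Slot 7 ($128), total $481.
VCG payment = (others' best without Flint) − (others' welfare with Flint) = 481 − 462 = $19.

Flint pays $19.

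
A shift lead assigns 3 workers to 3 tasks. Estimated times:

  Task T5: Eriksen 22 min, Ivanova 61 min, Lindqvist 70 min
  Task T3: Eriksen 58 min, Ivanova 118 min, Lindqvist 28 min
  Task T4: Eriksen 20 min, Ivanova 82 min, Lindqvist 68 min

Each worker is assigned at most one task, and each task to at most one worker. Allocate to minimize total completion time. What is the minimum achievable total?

Optimal: Eriksen→Task T4 (20 min), Ivanova→Task T5 (61 min), Lindqvist→Task T3 (28 min) — total 20+61+28 = 109 min.
Column-greedy (each task in turn goes to its cheapest remaining worker) gives 132 min, worse by 23.

Minimum total: 109 min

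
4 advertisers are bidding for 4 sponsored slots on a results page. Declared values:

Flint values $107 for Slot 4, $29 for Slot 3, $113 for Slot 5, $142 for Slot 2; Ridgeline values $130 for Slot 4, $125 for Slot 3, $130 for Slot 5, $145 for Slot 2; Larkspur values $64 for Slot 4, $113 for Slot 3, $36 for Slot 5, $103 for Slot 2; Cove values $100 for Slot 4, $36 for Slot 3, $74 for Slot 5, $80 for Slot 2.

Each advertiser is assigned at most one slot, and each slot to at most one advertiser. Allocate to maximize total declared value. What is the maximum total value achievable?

Treat this as an assignment problem: match each advertiser to one slot.
Optimal: Flint→Slot 2 ($142), Ridgeline→Slot 5 ($130), Larkspur→Slot 3 ($113), Cove→Slot 4 ($100) — total 142+130+113+100 = $485.
Row-greedy (each advertiser in turn takes its best remaining slot) gives $459, worse by 26.
Swapping Cove↔Flint (Cove→Slot 2 $80, Flint→Slot 4 $107) loses 55.

Maximum total: $485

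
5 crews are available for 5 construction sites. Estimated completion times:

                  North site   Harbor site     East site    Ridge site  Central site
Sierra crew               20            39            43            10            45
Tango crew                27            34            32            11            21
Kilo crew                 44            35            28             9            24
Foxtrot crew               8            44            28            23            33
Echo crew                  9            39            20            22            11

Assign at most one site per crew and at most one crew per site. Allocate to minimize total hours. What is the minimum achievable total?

Treat this as an assignment problem: match each crew to one site.
Optimal: Sierra crew→Ridge site (10 hours), Tango crew→Harbor site (34 hours), Kilo crew→East site (28 hours), Foxtrot crew→North site (8 hours), Echo crew→Central site (11 hours) — total 10+34+28+8+11 = 91 hours.
Min-entry greedy (repeatedly take the single cheapest remaining cell) gives 99 hours, worse by 8.
Swapping Kilo crew↔Tango crew (Kilo crew→Harbor site 35 hours, Tango crew→East site 32 hours) adds 5.

Min total: 91 hours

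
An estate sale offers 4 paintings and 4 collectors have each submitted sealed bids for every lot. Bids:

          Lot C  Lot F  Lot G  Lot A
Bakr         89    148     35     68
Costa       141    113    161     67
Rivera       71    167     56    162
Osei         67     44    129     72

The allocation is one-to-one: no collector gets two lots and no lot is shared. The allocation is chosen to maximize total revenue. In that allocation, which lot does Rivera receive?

This is the linear assignment problem.
Optimal: Bakr→Lot F ($148), Costa→Lot C ($141), Rivera→Lot A ($162), Osei→Lot G ($129) — total 148+141+162+129 = $580.
Row-greedy (each collector in turn takes its best remaining lot) gives $538, worse by 42.
Next-best assignment: Bakr→Lot F, Costa→Lot G, Rivera→Lot A, Osei→Lot C = $538.
Checked against all permutations: $580 is optimal.
Rivera's own top lot is Lot F ($167), but forcing Rivera→Lot F and reassigning the rest optimally gives only $505 — worse by 75.

Rivera receives Lot A.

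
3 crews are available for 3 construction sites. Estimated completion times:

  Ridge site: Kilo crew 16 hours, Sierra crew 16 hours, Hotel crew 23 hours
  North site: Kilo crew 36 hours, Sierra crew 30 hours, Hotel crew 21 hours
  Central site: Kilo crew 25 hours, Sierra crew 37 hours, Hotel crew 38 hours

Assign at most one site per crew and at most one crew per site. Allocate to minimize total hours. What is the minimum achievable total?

Treat this as an assignment problem: match each crew to one site.
Optimal: Kilo crew→Central site (25 hours), Sierra crew→Ridge site (16 hours), Hotel crew→North site (21 hours) — total 25+16+21 = 62 hours.
Min-entry greedy (repeatedly take the single cheapest remaining cell) gives 74 hours, worse by 12.
Next-best assignment: Kilo crew→Ridge site, Sierra crew→Central site, Hotel crew→North site = 74 hours.
Swapping Kilo crew↔Sierra crew (Kilo crew→Ridge site 16 hours, Sierra crew→Central site 37 hours) adds 12.

Minimum total: 62 hours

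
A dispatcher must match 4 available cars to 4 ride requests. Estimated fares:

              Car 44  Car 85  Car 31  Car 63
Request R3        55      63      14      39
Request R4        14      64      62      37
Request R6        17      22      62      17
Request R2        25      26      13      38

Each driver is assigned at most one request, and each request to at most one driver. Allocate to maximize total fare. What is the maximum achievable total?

Treat this as an assignment problem: match each driver to one request.
Optimal: Car 44→Request R3 ($55), Car 85→Request R4 ($64), Car 31→Request R6 ($62), Car 63→Request R2 ($38) — total 55+64+62+38 = $219.
Column-greedy (each request in turn goes to its best remaining driver) gives $180, worse by 39.
Checked against all permutations: $219 is optimal.

Maximum total: $219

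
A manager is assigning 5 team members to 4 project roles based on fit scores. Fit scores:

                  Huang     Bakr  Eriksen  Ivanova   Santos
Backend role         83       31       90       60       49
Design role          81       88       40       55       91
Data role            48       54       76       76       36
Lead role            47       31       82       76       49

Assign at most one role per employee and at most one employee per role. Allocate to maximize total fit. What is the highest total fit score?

Max total: 332 pts

Treat this as an assignment problem: match each employee to one role.
Optimal: Huang→Backend role (83 pts), Santos→Design role (91 pts), Ivanova→Data role (76 pts), Eriksen→Lead role (82 pts) — total 83+91+76+82 = 332 pts.
Column-greedy (each role in turn goes to its best remaining employee) gives 304 pts, worse by 28.
Swapping Huang↔Ivanova (Huang→Data role 48 pts, Ivanova→Backend role 60 pts) loses 51.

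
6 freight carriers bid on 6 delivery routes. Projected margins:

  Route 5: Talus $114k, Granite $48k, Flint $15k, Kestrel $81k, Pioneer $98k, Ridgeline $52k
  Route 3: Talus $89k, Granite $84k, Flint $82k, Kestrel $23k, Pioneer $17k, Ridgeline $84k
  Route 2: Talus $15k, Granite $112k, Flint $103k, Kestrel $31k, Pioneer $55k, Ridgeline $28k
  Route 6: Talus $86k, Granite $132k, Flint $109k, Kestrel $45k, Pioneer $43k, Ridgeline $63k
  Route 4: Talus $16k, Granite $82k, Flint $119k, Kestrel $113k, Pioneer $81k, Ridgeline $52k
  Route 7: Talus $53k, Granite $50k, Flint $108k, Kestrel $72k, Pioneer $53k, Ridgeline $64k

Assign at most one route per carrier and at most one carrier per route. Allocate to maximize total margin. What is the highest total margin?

Optimal: Talus→Route 5 ($114k), Granite→Route 6 ($132k), Flint→Route 7 ($108k), Kestrel→Route 4 ($113k), Pioneer→Route 2 ($55k), Ridgeline→Route 3 ($84k) — total 114+132+108+113+55+84 = $606k.
Max-entry greedy (repeatedly take the single best remaining cell) gives $576k, worse by 30.
Next-best assignment: Talus→Route 6, Granite→Route 2, Flint→Route 7, Kestrel→Route 4, Pioneer→Route 5, Ridgeline→Route 3 = $601k.
Swapping Granite↔Pioneer (Granite→Route 2 $112k, Pioneer→Route 6 $43k) loses 32.
Checked against all permutations: $606k is optimal.

Maximum total: $606k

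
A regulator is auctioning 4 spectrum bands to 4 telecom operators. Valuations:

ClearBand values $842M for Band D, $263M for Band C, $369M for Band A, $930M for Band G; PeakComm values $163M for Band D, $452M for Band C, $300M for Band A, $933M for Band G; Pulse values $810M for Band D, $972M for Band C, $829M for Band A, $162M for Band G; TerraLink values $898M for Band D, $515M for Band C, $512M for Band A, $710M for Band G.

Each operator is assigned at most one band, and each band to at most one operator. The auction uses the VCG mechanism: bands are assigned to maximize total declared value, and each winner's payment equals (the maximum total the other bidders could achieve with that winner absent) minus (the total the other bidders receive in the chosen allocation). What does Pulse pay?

Efficient allocation: ClearBand→Band D ($842M), PeakComm→Band G ($933M), Pulse→Band C ($972M), TerraLink→Band A ($512M); total welfare W = $3259M.
Pulse receives Band C at value $972M, so the others get W − 972 = $2287M.
Without Pulse: best allocation of the remaining 3 bidders over all 4 bands is ClearBand→Band D ($842M), PeakComm→Band G ($933M), TerraLink→Band C ($515M), total $2290M.
VCG payment = (others' best without Pulse) − (others' welfare with Pulse) = 2290 − 2287 = $3M.

Pulse pays $3M.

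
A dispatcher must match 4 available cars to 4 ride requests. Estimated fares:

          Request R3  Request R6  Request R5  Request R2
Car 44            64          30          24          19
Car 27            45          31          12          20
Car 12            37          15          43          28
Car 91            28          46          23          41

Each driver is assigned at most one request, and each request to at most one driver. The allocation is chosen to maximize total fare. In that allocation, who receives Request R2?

Optimal: Car 44→Request R3 ($64), Car 27→Request R6 ($31), Car 12→Request R5 ($43), Car 91→Request R2 ($41) — total 64+31+43+41 = $179.
Max-entry greedy (repeatedly take the single best remaining cell) gives $173, worse by 6.
Swapping Car 44↔Car 12 (Car 44→Request R5 $24, Car 12→Request R3 $37) loses 46.
Checked against all permutations: $179 is optimal.
Car 91's own top request is Request R6 ($46), but forcing Car 91→Request R6 and reassigning the rest optimally gives only $173 — worse by 6.

Car 91 receives Request R2.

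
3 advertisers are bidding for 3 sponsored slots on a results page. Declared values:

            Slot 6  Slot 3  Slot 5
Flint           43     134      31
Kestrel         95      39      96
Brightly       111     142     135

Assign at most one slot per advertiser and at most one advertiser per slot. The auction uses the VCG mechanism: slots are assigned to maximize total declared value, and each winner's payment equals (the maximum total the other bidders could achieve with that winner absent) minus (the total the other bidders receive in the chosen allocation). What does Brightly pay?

Brightly pays $1.

Efficient allocation: Flint→Slot 3 ($134), Kestrel→Slot 6 ($95), Brightly→Slot 5 ($135); total welfare W = $364.
Brightly receives Slot 5 at value $135, so the others get W − 135 = $229.
Without Brightly: best allocation of the remaining 2 bidders over all 3 slots is Flint→Slot 3 ($134), Kestrel→Slot 5 ($96), total $230.
VCG payment = (others' best without Brightly) − (others' welfare with Brightly) = 230 − 229 = $1.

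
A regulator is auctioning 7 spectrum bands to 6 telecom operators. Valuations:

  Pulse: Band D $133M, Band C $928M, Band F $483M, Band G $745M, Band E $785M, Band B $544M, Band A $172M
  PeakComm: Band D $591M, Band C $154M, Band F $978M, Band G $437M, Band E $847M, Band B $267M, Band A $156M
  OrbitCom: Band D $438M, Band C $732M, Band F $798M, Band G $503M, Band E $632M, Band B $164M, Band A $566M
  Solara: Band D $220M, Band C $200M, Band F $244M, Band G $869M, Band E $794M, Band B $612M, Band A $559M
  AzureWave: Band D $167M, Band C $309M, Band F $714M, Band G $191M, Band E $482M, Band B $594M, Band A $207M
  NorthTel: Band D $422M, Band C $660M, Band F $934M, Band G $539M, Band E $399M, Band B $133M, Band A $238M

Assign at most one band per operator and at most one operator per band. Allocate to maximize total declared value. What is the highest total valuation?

Optimal: Pulse→Band C ($928M), PeakComm→Band E ($847M), OrbitCom→Band A ($566M), Solara→Band G ($869M), AzureWave→Band B ($594M), NorthTel→Band F ($934M) — total 928+847+566+869+594+934 = $4738M.
Column-greedy (each band in turn goes to its best remaining operator) gives $4548M, worse by 190.
Next-best assignment: Pulse→Band C, PeakComm→Band E, OrbitCom→Band D, Solara→Band G, AzureWave→Band B, NorthTel→Band F = $4610M.
Swapping PeakComm↔Pulse (PeakComm→Band C $154M, Pulse→Band E $785M) loses 836.

Max total: $4738M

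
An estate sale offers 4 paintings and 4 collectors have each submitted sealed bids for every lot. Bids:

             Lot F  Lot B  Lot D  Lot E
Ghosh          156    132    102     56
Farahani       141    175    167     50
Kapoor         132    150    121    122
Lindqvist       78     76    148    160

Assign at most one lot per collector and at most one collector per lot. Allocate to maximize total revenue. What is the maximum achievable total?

Optimal: Ghosh→Lot F ($156), Farahani→Lot D ($167), Kapoor→Lot B ($150), Lindqvist→Lot E ($160) — total 156+167+150+160 = $633.
Max-entry greedy (repeatedly take the single best remaining cell) gives $612, worse by 21.
Next-best assignment: Ghosh→Lot F, Farahani→Lot B, Kapoor→Lot D, Lindqvist→Lot E = $612.
Checked against all permutations: $633 is optimal.

Max total: $633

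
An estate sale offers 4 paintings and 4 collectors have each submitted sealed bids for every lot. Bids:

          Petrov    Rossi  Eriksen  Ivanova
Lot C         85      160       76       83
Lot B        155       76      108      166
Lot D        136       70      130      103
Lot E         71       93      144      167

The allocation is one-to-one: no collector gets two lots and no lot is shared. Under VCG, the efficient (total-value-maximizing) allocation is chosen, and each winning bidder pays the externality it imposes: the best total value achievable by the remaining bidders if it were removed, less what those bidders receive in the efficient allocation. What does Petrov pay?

Petrov pays $13.

Efficient allocation: Petrov→Lot B ($155), Rossi→Lot C ($160), Eriksen→Lot D ($130), Ivanova→Lot E ($167); total welfare W = $612.
Petrov receives Lot B at value $155, so the others get W − 155 = $457.
Without Petrov: best allocation of the remaining 3 bidders over all 4 lots is Rossi→Lot C ($160), Eriksen→Lot E ($144), Ivanova→Lot B ($166), total $470.
VCG payment = (others' best without Petrov) − (others' welfare with Petrov) = 470 − 457 = $13.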